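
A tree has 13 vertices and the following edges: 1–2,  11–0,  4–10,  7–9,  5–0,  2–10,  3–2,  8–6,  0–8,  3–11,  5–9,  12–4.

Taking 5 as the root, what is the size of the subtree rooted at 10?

3

Descendants of 10 (including itself): 10, 4, 12. That's 3.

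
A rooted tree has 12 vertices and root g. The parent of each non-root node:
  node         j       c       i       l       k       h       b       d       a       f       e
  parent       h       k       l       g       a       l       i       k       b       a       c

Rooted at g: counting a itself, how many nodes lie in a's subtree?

6

a's subtree: {a, k, f, c, d, e}, size 6.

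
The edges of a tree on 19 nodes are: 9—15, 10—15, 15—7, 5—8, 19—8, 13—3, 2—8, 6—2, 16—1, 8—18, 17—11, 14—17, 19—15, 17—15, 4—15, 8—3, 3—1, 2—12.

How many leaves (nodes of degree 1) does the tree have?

12

The leaves are 4, 5, 6, 7, 9, 10, 11, 12, 13, 14, 16, 18.
That is 12 leaves.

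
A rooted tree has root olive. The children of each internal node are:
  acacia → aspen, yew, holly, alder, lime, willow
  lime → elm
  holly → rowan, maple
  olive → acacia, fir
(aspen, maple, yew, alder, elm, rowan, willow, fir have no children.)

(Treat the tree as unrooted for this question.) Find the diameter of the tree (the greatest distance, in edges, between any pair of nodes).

4

Starting from rowan, a farthest node is fir at distance 4.
One longest path: rowan-holly-acacia-olive-fir.
So the diameter is 4.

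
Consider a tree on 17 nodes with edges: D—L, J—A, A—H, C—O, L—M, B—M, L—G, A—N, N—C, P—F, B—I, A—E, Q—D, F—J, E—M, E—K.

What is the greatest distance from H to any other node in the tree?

The node farthest from H is Q, via H-A-E-M-L-D-Q — 6 edges.

6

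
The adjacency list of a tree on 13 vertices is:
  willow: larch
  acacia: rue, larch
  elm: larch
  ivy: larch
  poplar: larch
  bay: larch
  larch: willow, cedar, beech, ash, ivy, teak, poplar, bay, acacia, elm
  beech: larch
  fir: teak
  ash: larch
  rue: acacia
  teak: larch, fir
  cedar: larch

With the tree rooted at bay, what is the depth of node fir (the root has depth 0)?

3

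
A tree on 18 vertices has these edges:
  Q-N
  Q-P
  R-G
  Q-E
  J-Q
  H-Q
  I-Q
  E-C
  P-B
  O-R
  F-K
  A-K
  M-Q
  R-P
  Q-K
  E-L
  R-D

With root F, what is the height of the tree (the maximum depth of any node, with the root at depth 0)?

5

The longest root-to-leaf path is F – K – Q – P – R – G (5 edges).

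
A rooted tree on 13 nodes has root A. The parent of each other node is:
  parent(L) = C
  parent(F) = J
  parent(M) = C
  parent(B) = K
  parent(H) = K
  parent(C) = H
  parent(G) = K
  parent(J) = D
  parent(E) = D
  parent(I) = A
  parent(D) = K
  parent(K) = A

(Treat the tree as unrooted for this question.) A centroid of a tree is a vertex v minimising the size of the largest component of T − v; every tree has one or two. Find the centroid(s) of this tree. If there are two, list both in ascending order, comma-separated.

K

Delete K: the remaining components have sizes 4, 4, 2, 1, 1. Max 4 ≤ 6, so K is a centroid.
No neighbour of K does as well, so K is the unique centroid.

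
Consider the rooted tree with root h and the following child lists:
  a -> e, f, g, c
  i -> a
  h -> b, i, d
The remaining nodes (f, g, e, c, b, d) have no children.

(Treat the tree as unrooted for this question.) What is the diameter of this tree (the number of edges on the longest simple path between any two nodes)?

BFS from e reaches d last, at distance 4; BFS from d confirms no node is farther.
Path: e – a – i – h – d.

4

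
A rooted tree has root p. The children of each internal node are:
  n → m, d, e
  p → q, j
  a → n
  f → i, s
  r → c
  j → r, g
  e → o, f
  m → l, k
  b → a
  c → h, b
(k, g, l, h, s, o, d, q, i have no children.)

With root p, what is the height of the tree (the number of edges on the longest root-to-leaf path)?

9

The longest root-to-leaf path is p → j → r → c → b → a → n → e → f → i (9 edges).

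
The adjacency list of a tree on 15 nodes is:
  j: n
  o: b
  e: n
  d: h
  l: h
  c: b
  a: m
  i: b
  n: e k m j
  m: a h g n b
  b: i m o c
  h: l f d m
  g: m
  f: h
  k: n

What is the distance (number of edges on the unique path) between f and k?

4

f - h - m - n - k: 4 edges.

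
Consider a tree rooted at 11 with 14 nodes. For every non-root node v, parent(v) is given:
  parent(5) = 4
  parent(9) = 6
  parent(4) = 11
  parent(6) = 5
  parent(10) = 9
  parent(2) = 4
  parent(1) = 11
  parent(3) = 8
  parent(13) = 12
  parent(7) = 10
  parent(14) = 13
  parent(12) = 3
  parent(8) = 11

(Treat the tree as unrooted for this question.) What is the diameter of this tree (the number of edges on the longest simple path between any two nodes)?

BFS from 7 reaches 14 last, at distance 11; BFS from 14 confirms no node is farther.
Path: 7–10–9–6–5–4–11–8–3–12–13–14.

11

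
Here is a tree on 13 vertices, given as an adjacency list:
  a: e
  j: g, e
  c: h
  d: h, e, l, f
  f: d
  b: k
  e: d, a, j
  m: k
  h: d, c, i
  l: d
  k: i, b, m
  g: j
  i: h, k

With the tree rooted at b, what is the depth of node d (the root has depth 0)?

4

Path from b to d: b–k–i–h–d, which has 4 edges.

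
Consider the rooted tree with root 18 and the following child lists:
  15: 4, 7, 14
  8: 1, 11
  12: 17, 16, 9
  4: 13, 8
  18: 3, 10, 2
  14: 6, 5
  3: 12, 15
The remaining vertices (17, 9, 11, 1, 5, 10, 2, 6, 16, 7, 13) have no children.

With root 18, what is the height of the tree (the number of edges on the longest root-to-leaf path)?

A deepest node is 11, reached by 18-3-15-4-8-11.
That path has 5 edges, so the height is 5.

5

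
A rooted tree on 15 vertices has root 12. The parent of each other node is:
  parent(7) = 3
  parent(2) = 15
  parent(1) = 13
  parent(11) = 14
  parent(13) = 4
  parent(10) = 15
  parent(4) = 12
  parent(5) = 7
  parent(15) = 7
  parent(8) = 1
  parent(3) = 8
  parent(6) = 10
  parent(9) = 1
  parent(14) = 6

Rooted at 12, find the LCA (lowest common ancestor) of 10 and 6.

10's ancestor chain is 10, 15, 7, 3, 8, 1, 13, 4, 12 and 6's is 6, 10, 15, 7, 3, 8, 1, 13, 4, 12; they first meet at 10.

10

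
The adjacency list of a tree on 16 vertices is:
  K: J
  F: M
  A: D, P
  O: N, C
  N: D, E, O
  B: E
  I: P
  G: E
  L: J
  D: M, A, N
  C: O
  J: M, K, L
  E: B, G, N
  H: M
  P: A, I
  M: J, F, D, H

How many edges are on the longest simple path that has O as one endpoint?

5

A farthest node from O is I (L, K also at distance 5).
The path O-N-D-A-P-I has 5 edges.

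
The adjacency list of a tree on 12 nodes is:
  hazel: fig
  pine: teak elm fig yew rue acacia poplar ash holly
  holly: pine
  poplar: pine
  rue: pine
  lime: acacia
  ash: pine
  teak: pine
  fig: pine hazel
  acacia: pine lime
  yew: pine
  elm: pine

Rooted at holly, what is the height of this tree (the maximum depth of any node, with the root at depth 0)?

3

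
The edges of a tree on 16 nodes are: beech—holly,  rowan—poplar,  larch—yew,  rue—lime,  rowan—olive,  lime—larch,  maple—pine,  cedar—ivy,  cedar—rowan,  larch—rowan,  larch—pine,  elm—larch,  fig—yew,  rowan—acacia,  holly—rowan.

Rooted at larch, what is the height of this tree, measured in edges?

beech sits deepest: larch-rowan-holly-beech — 3 edges from the root.

3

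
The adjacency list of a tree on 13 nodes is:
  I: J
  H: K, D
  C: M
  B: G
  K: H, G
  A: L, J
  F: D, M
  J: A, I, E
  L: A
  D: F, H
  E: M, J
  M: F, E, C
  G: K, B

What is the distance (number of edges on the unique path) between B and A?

The path is B – G – K – H – D – F – M – E – J – A, which has 9 edges.

9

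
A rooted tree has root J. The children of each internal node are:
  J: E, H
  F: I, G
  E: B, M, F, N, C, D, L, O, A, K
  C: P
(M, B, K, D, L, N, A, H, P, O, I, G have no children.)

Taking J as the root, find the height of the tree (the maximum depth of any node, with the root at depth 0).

3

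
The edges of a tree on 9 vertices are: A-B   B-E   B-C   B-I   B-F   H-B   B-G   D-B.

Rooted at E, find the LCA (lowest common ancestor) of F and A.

B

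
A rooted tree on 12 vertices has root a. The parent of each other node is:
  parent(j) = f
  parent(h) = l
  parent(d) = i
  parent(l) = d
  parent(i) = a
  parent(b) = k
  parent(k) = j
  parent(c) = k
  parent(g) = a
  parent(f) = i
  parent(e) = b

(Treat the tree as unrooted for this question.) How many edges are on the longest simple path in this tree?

8

Starting from h, a farthest node is e at distance 8.
One longest path: h-l-d-i-f-j-k-b-e.
So the diameter is 8.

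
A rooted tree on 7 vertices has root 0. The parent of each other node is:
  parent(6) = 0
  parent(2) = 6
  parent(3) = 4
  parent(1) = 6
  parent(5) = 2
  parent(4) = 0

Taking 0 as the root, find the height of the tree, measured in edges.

A deepest node is 5, reached by 0 → 6 → 2 → 5.
That path has 3 edges, so the height is 3.

3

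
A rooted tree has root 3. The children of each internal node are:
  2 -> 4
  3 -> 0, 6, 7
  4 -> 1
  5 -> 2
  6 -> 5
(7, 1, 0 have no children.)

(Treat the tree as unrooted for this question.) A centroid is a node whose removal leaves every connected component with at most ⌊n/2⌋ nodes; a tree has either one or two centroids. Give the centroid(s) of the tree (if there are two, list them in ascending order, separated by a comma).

Delete 6: the remaining components have sizes 4, 3. Max 4 ≤ 4, so 6 is a centroid.
5 is adjacent to 6 and is also a centroid (the largest component after removing it is likewise 4).

5, 6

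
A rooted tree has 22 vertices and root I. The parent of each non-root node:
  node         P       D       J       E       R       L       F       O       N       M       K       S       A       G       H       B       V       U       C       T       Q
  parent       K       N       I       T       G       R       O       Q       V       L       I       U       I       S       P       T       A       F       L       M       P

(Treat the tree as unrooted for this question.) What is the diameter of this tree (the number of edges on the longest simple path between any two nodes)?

17

A longest path is B-T-M-L-R-G-S-U-F-O-Q-P-K-I-A-V-N-D, with 17 edges.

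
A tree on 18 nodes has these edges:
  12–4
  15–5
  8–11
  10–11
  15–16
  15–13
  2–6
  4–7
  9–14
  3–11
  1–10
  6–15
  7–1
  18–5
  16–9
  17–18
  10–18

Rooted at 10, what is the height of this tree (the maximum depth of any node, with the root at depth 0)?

The longest root-to-leaf path is 10–18–5–15–16–9–14 (6 edges).

6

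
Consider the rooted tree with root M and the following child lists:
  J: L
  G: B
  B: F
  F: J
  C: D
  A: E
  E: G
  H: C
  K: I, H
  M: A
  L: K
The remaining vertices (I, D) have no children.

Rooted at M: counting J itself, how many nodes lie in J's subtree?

J's subtree: {J, L, K, I, H, C, D}, size 7.

7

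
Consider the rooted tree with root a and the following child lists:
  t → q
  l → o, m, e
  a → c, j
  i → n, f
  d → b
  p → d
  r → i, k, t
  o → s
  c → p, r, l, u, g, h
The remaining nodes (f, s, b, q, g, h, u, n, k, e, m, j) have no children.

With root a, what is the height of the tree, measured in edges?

The longest root-to-leaf path is a – c – r – t – q (4 edges).

4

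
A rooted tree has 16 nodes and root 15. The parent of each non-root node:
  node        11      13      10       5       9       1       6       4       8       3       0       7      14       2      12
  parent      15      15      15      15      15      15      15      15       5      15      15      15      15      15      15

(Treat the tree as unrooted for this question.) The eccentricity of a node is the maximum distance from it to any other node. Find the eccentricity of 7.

3

The node farthest from 7 is 8, via 7 – 15 – 5 – 8 — 3 edges.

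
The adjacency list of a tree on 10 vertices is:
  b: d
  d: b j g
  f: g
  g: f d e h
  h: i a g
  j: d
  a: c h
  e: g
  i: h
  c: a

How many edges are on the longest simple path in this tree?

5

A longest path is c–a–h–g–d–j, with 5 edges.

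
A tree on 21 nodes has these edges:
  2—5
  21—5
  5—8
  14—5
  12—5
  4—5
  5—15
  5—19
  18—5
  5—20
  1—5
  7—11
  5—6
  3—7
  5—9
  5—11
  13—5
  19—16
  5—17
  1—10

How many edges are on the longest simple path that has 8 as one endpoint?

4

A farthest node from 8 is 3.
The path 8 – 5 – 11 – 7 – 3 has 4 edges.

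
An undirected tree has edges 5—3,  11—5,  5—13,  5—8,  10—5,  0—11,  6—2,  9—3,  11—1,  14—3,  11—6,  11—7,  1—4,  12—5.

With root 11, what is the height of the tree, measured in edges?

3

The longest root-to-leaf path is 11 – 5 – 3 – 9 (3 edges).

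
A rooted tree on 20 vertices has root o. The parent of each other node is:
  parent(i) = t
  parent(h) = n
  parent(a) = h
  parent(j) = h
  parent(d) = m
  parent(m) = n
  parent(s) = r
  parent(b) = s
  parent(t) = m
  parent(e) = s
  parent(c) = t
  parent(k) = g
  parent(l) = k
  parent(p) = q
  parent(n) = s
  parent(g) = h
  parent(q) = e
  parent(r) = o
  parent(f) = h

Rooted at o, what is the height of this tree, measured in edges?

l sits deepest: o – r – s – n – h – g – k – l — 7 edges from the root.

7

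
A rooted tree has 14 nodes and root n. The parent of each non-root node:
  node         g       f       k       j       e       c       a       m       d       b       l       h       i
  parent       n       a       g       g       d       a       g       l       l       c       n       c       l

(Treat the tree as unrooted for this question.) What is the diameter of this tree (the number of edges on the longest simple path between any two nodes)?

BFS from e reaches h last, at distance 7; BFS from h confirms no node is farther.
Path: e-d-l-n-g-a-c-h.

7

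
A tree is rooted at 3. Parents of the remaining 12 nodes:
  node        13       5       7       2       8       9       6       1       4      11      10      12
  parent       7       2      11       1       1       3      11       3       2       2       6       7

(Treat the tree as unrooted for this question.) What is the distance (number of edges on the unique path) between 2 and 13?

3

The path is 2 – 11 – 7 – 13, which has 3 edges.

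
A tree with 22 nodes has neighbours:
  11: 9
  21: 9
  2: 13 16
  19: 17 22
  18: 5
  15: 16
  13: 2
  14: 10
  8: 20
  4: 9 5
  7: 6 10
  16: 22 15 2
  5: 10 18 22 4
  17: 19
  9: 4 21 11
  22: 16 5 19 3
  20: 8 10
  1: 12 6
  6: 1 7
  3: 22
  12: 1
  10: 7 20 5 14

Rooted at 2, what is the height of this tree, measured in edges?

The longest root-to-leaf path is 2 → 16 → 22 → 5 → 10 → 7 → 6 → 1 → 12 (8 edges).

8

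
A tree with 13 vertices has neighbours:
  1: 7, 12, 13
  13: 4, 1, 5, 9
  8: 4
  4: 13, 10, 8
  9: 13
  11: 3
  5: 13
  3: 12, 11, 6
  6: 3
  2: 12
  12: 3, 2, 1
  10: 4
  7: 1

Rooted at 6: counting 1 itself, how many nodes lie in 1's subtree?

1's subtree: {1, 13, 7, 5, 4, 9, 8, 10}, size 8.

8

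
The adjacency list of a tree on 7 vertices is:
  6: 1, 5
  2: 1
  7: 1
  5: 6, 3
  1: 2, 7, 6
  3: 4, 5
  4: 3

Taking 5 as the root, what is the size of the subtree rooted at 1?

The subtree rooted at 1 contains: 1, 2, 7 — 3 nodes.

3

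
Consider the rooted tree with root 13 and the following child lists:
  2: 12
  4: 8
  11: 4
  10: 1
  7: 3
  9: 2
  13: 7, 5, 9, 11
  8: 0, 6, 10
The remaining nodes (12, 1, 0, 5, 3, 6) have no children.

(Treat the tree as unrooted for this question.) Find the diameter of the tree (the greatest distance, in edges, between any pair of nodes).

8

A longest path is 1-10-8-4-11-13-9-2-12, with 8 edges.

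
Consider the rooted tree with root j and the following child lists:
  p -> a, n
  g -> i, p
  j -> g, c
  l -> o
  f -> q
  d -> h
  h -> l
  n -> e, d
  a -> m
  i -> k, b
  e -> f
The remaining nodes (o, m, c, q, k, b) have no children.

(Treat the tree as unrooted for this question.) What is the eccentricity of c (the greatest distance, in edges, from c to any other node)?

8

The node farthest from c is o, via c-j-g-p-n-d-h-l-o — 8 edges.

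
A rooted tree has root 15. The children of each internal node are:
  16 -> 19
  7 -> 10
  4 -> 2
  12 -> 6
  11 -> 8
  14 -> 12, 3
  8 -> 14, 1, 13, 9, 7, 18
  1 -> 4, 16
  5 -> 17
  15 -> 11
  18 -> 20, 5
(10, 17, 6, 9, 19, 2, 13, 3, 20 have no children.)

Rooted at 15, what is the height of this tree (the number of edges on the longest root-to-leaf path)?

5

The longest root-to-leaf path is 15–11–8–1–16–19 (5 edges).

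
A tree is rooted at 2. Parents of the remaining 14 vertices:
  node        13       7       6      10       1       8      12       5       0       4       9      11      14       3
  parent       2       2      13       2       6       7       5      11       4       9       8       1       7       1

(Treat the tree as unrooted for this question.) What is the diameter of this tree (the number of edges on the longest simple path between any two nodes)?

Starting from 0, a farthest node is 12 at distance 11.
One longest path: 0–4–9–8–7–2–13–6–1–11–5–12.
So the diameter is 11.

11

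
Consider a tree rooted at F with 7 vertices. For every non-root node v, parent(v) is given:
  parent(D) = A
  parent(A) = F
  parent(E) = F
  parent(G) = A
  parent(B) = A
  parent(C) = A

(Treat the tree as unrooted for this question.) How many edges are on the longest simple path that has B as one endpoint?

A farthest node from B is E.
The path B–A–F–E has 3 edges.

3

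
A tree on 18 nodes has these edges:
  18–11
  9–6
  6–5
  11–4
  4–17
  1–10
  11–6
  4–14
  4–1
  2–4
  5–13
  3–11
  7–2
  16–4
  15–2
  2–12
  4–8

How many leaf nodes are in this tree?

12

The leaves are 3, 7, 8, 9, 10, 12, 13, 14, 15, 16, 17, 18.
That is 12 leaves.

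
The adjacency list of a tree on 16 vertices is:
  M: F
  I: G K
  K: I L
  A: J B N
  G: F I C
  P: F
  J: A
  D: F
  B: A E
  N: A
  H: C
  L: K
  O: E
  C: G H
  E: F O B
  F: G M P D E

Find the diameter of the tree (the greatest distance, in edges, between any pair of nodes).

8

A longest path is J–A–B–E–F–G–I–K–L, with 8 edges.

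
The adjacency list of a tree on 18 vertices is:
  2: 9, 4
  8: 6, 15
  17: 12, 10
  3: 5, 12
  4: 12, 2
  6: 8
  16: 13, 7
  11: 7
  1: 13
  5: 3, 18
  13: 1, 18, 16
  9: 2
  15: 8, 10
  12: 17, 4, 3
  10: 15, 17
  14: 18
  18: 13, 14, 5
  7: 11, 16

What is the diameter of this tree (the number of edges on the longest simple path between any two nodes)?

12

Starting from 11, a farthest node is 6 at distance 12.
One longest path: 11 - 7 - 16 - 13 - 18 - 5 - 3 - 12 - 17 - 10 - 15 - 8 - 6.
So the diameter is 12.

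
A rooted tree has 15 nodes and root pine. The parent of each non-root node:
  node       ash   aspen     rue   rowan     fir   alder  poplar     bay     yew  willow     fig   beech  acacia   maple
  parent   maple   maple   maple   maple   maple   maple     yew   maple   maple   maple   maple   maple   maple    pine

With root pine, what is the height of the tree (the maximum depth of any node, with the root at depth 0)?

3

The longest root-to-leaf path is pine – maple – yew – poplar (3 edges).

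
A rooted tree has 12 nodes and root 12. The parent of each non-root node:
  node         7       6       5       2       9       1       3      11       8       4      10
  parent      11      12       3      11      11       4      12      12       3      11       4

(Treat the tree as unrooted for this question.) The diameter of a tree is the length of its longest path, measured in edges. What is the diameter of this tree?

5

BFS from 10 reaches 8 last, at distance 5; BFS from 8 confirms no node is farther.
Path: 10-4-11-12-3-8.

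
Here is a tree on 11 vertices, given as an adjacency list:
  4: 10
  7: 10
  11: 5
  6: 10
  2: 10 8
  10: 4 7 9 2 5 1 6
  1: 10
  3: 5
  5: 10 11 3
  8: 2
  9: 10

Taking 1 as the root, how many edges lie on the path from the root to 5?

2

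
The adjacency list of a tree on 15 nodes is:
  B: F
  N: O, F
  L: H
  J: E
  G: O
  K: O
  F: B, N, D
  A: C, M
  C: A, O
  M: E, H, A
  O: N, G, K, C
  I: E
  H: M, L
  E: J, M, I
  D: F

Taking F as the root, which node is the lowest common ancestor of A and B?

F

Path A→root: A C O N F; path B→root: B F.
First common node: F.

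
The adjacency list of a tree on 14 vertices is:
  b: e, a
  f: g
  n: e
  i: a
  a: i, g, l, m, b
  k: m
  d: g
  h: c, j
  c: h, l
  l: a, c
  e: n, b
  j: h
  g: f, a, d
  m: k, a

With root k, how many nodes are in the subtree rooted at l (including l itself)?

l's subtree: {l, c, h, j}, size 4.

4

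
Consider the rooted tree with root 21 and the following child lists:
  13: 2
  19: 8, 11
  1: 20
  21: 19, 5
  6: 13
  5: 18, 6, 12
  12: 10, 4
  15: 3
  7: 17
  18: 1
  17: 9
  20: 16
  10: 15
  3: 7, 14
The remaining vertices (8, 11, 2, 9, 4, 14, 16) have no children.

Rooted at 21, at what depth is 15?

4

Path from 21 to 15: 21 → 5 → 12 → 10 → 15, which has 4 edges.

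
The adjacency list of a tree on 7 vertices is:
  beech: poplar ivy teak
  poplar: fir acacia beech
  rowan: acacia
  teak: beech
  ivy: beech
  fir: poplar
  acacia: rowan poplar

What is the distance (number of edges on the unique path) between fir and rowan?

3

fir–poplar–acacia–rowan: 3 edges.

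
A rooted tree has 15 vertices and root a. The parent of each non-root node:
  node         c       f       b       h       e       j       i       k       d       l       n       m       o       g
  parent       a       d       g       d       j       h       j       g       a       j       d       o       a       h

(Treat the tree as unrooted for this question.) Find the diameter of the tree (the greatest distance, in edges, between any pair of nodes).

6

Starting from m, a farthest node is i at distance 6.
One longest path: m – o – a – d – h – j – i.
So the diameter is 6.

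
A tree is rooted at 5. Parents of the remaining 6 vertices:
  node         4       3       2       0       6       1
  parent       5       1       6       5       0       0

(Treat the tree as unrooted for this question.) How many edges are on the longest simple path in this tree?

4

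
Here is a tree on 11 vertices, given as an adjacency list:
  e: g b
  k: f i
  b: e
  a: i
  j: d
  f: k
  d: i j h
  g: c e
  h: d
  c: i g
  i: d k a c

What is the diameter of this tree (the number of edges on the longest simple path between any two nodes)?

6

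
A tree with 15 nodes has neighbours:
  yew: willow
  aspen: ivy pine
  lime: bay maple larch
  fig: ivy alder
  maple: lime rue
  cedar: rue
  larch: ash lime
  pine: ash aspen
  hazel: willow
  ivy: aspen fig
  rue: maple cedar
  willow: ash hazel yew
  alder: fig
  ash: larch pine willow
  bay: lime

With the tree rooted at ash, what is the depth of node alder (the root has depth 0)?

5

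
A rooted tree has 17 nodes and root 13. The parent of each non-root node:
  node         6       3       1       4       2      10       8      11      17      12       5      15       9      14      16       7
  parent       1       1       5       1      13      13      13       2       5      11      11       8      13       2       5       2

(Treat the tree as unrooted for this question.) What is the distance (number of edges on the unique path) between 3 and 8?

6

The path is 3–1–5–11–2–13–8, which has 6 edges.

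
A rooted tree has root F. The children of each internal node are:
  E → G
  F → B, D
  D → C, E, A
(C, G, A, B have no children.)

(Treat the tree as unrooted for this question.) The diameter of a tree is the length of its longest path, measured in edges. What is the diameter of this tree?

4

BFS from B reaches G last, at distance 4; BFS from G confirms no node is farther.
Path: B-F-D-E-G.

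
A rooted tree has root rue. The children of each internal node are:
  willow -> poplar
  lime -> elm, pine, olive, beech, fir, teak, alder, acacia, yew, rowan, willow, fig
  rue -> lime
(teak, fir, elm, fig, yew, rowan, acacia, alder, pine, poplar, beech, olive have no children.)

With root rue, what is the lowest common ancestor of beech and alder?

beech's ancestor chain is beech, lime, rue and alder's is alder, lime, rue; they first meet at lime.

lime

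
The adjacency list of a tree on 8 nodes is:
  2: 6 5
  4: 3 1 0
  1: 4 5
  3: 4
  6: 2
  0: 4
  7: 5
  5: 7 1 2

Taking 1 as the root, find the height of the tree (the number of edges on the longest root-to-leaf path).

6 sits deepest: 1-5-2-6 — 3 edges from the root.

3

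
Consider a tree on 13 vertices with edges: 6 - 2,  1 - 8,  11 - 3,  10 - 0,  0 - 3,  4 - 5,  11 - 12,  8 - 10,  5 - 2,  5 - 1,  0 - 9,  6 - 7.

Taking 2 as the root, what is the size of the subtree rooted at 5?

Descendants of 5 (including itself): 5, 4, 1, 8, 10, 0, 9, 3, 11, 12. That's 10.

10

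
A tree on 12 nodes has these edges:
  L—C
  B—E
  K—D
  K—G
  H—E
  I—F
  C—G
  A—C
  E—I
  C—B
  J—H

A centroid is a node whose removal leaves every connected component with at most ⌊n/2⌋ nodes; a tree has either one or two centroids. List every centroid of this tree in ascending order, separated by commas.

Delete C: the remaining components have sizes 6, 3, 1, 1. Max 6 ≤ 6, so C is a centroid.
Its neighbour B also leaves a largest component of size 6, so both are centroids.

B, C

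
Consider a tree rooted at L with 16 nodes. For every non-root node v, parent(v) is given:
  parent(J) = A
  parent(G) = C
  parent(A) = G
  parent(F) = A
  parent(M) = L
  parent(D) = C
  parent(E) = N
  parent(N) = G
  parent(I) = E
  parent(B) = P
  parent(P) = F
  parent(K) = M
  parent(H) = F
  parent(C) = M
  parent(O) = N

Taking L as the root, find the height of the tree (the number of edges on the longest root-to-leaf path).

7

A deepest node is B, reached by L – M – C – G – A – F – P – B.
That path has 7 edges, so the height is 7.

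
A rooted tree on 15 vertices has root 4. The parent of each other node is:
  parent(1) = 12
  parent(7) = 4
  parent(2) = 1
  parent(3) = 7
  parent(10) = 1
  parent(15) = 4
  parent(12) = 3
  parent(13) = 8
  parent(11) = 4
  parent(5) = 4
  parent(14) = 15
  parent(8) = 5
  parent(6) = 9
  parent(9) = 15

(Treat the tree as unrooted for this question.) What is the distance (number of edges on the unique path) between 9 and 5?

9–15–4–5: 3 edges.

3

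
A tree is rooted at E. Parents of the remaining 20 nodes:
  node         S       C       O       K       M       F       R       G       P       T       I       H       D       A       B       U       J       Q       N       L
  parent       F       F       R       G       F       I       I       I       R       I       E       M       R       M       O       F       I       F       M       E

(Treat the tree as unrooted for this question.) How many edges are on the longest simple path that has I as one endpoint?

3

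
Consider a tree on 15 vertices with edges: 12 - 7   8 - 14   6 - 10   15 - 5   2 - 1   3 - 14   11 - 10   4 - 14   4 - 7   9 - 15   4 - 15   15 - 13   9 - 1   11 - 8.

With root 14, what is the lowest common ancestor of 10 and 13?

Path 10→root: 10 11 8 14; path 13→root: 13 15 4 14.
First common node: 14.

14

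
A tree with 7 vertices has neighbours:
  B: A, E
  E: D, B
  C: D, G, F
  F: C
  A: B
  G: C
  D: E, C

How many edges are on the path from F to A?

5

F - C - D - E - B - A: 5 edges.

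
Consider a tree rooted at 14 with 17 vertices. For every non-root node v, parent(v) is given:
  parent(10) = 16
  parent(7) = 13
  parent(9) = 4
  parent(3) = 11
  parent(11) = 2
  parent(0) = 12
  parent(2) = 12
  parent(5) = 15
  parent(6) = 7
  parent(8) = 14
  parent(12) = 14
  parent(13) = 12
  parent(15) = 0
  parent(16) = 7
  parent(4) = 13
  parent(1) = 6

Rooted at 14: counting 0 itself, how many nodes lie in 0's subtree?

3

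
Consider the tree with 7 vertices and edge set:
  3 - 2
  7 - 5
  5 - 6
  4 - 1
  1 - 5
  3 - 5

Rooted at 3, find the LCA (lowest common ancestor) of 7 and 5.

Ancestors of 7 (toward the root): 7, 5, 3.
Ancestors of 5: 5, 3.
The deepest node appearing in both lists is 5.

5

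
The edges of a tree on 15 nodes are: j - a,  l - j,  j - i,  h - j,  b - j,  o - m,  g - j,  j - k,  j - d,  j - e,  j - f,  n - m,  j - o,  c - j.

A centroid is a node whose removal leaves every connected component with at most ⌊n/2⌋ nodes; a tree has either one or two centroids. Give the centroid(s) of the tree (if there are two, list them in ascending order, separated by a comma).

j

Removing j splits the tree into components of sizes 3, 1, 1, 1, 1, 1, 1, 1, 1, 1, 1, 1; the largest is 3 ≤ ⌊15/2⌋ = 7.
Every other node leaves some component of size > 7, so the centroid is unique.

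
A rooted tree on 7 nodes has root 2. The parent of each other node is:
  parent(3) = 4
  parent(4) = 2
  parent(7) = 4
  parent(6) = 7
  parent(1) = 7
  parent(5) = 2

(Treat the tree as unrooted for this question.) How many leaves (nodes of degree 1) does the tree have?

Degree-1 nodes: 1, 3, 5, 6 — 4 of them.

4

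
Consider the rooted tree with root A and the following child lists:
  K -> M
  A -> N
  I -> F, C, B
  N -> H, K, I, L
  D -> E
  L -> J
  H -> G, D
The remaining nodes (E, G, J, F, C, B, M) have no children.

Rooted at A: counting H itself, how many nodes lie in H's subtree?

The subtree rooted at H contains: H, D, G, E — 4 nodes.

4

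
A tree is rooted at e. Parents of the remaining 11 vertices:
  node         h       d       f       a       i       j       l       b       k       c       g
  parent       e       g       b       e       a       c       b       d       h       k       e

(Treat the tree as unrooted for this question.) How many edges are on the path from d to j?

The path is d – g – e – h – k – c – j, which has 6 edges.

6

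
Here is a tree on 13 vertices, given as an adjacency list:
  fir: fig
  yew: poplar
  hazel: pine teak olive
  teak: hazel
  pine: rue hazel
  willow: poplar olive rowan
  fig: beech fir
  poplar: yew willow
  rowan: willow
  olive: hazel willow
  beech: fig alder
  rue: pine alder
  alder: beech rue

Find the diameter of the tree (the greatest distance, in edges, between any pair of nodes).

BFS from fir reaches yew last, at distance 10; BFS from yew confirms no node is farther.
Path: fir - fig - beech - alder - rue - pine - hazel - olive - willow - poplar - yew.

10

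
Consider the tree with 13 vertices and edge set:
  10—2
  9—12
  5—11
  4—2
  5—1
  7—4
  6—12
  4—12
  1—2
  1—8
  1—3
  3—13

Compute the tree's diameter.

BFS from 6 reaches 11 last, at distance 6; BFS from 11 confirms no node is farther.
Path: 6 - 12 - 4 - 2 - 1 - 5 - 11.

6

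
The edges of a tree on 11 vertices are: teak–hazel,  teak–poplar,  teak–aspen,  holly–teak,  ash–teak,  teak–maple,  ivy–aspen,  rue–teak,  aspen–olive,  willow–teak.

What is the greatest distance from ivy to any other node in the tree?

Distances from ivy peak at 3, attained at poplar (ash, rue, holly, hazel, willow, maple also at distance 3).
ivy – aspen – teak – poplar

3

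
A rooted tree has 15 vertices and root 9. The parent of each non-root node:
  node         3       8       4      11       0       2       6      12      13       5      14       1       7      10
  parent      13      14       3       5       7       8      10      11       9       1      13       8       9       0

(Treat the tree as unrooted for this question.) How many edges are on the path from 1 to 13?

Walking from 1: 1–8–14–13. Length 3.

3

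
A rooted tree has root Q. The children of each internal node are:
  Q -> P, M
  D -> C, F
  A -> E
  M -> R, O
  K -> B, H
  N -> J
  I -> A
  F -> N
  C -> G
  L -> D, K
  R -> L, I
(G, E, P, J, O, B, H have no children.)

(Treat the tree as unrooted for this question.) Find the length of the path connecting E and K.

5

E - A - I - R - L - K: 5 edges.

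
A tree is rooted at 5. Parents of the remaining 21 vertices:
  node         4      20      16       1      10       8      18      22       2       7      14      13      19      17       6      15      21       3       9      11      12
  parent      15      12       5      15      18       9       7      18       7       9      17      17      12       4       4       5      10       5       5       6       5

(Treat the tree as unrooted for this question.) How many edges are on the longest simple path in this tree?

Starting from 21, a farthest node is 11 at distance 9.
One longest path: 21 – 10 – 18 – 7 – 9 – 5 – 15 – 4 – 6 – 11.
So the diameter is 9.

9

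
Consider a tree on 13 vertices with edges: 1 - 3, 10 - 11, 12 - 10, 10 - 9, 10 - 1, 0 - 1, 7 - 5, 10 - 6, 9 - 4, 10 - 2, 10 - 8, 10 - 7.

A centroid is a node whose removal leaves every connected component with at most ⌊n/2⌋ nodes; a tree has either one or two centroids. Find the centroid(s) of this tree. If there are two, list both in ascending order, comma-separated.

Removing 10 splits the tree into components of sizes 3, 2, 2, 1, 1, 1, 1, 1; the largest is 3 ≤ ⌊13/2⌋ = 6.
Every other node leaves some component of size > 6, so the centroid is unique.

10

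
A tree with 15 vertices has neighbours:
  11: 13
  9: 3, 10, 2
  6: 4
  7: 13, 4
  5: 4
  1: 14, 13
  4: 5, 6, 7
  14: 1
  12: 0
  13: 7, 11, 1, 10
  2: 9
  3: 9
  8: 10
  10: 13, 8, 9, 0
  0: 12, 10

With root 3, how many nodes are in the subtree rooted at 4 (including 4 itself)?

4's subtree: {4, 6, 5}, size 3.

3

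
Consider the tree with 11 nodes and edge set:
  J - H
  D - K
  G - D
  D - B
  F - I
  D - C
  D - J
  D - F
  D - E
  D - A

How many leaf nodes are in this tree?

8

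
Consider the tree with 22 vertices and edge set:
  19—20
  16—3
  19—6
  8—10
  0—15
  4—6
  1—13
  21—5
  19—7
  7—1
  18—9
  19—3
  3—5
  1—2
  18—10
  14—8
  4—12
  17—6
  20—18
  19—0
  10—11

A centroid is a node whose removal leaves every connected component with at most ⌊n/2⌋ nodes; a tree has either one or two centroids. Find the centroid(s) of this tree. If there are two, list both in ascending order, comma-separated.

Removing 19 splits the tree into components of sizes 7, 4, 4, 4, 2; the largest is 7 ≤ ⌊22/2⌋ = 11.
No neighbour of 19 does as well, so 19 is the unique centroid.

19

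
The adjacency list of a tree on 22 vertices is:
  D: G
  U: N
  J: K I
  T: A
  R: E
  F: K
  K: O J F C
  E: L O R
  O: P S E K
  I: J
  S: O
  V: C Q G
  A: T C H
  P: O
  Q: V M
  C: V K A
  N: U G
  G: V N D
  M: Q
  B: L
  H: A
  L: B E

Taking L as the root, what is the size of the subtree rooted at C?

11

The subtree rooted at C contains: C, V, A, G, Q, T, H, N, D, M, U — 11 nodes.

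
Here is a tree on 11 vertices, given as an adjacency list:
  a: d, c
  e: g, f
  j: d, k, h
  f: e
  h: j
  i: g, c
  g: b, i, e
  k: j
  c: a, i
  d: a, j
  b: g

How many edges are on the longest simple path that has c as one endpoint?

A farthest node from c is f (h, k also at distance 4).
The path c–i–g–e–f has 4 edges.

4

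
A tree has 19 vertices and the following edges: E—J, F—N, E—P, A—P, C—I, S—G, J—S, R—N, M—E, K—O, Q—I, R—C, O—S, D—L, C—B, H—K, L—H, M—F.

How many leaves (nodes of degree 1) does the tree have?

5

Exactly 5 nodes have a single neighbour: A, B, D, G, Q.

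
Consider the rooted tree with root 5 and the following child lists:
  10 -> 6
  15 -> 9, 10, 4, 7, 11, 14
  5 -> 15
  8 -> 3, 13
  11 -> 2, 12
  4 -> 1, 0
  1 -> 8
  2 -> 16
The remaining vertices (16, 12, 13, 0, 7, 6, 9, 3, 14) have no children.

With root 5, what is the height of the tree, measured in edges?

5

3 sits deepest: 5–15–4–1–8–3 — 5 edges from the root.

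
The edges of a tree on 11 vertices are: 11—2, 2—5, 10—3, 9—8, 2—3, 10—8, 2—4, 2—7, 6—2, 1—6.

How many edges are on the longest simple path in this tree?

A longest path is 1 – 6 – 2 – 3 – 10 – 8 – 9, with 6 edges.

6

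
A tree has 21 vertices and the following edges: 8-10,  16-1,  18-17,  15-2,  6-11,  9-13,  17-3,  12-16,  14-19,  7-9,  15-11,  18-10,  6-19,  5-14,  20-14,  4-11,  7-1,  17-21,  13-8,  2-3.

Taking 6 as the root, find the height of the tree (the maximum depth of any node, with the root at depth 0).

A deepest node is 12, reached by 6 → 11 → 15 → 2 → 3 → 17 → 18 → 10 → 8 → 13 → 9 → 7 → 1 → 16 → 12.
That path has 14 edges, so the height is 14.

14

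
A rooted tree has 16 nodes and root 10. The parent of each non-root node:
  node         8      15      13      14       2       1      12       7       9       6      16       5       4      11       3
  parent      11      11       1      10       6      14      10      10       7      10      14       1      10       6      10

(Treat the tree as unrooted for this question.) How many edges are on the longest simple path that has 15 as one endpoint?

6

A farthest node from 15 is 5 (13 also at distance 6).
The path 15–11–6–10–14–1–5 has 6 edges.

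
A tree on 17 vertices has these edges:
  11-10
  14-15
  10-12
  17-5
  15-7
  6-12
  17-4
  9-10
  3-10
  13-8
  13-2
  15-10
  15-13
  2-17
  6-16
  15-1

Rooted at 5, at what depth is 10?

5

5 → 17 → 2 → 13 → 15 → 10 — 5 edges.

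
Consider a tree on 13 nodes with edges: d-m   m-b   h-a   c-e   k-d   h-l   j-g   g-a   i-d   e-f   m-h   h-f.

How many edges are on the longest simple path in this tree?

A longest path is k-d-m-h-f-e-c, with 6 edges.

6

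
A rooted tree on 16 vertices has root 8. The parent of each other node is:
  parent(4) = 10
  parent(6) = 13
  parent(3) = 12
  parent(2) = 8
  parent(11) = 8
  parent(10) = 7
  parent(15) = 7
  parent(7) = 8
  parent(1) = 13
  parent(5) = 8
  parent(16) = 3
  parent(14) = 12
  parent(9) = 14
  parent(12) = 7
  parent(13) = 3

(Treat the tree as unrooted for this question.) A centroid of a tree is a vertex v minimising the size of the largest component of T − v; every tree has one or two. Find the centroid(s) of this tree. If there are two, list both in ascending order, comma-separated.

Removing 12 splits the tree into components of sizes 8, 5, 2; the largest is 8 ≤ ⌊16/2⌋ = 8.
Its neighbour 7 also leaves a largest component of size 8, so both are centroids.

7, 12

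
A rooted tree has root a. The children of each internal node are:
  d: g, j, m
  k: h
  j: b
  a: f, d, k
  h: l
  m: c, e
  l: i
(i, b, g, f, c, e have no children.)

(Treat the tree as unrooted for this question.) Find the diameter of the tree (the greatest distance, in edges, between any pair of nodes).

Starting from i, a farthest node is e at distance 7.
One longest path: i-l-h-k-a-d-m-e.
So the diameter is 7.

7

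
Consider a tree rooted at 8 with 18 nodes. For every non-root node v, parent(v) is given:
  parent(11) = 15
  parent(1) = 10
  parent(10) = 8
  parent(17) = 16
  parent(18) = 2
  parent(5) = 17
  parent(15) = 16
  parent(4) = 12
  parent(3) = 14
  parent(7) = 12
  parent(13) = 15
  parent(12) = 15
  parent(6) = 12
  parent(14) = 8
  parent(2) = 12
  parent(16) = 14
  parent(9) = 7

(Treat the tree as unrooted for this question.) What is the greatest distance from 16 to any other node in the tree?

4

Distances from 16 peak at 4, attained at 9 (1, 18 also at distance 4).
16-15-12-7-9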